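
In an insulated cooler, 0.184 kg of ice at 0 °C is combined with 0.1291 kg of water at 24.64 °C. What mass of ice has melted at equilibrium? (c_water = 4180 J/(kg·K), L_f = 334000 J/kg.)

m_melted ≈ 0.0398 kg

Water can give up m c ΔT = 0.1291×4180×24.64 = 13297 J before reaching 0 °C.
Melting all 0.184 kg of ice would need 0.184×334000 = 61456 J.
That's not enough to melt it all — equilibrium is at 0 °C with ice remaining.
Mass melted = 13297/334000 ≈ 0.03981 kg.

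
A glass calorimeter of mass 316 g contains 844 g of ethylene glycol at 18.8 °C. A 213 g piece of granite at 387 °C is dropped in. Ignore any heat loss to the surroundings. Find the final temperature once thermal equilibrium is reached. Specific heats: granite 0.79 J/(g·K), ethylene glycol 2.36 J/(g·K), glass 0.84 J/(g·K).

Taking heat into each body as positive, Σ m c ΔT = 0:
213*0.79*(T − 387) + 844*2.36*(T − 18.8) + 316*0.84*(T − 18.8) = 0
2425.5 T = 107557
T = 107557 / 2425.5 = 44.3 °C

T_f ≈ 44.3 °C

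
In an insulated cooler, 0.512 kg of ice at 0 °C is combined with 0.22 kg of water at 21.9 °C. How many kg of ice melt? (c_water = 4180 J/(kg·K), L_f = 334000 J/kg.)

Water can give up m c ΔT = 0.22×4180×21.9 = 20139 J before reaching 0 °C.
Fully melting the ice requires m_ice L_f = 0.512×334000 = 171008 J.
Since 20139 < 171008 J, not all the ice melts; equilibrium is at 0 °C.
Mass melted = 20139/334000 ≈ 0.0603 kg.

m_melted ≈ 0.0603 kg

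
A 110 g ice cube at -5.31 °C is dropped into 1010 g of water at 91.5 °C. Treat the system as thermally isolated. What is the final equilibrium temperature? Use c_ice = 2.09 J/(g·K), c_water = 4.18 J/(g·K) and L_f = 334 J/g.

T_f ≈ 74.4 °C

Net heat exchanged in the isolated system is zero:
warm ice to 0 °C: 110×2.09×(0 − (-5.31)) = 1220.8
  fusion: m_ice L_f = 110×334 = 36740
  warm the meltwater: 459.8 T
  water: 4221.8(T − 91.5)
4681.6 T = 386295 − 37961 = 348334
T ≈ 74.40 °C. Since T > 0 °C, the all-ice-melts assumption holds.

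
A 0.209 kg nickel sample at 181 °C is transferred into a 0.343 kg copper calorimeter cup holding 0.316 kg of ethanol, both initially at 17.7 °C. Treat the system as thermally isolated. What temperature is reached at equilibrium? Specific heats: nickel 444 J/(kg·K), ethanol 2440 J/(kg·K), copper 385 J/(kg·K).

Energy conservation, ΣQ = 0:
0.209·444·(T − 181) + 0.316·2440·(T − 17.7) + 0.343·385·(T − 17.7) = 0
92.8(T − 181) + 771.04(T − 17.7) + 132.06(T − 17.7) = 0
(92.8 + 771.04 + 132.06) T = 92.8·181 + 771.04·17.7 + 132.06·17.7
T = 32781 / 995.89 = 32.9 °C

T_f ≈ 32.9 °C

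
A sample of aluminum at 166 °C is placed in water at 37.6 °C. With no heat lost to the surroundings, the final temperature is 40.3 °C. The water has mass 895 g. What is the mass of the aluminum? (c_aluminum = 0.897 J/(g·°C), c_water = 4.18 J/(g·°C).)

m ≈ 89.6 g

Conservation of energy gives ΣQ = 0:
m×0.897×(40.3 − 166) + 895×4.18×(40.3 − 37.6) = 0
-112.75 m = -10101
m = -10101/-112.75 ≈ 89.59 g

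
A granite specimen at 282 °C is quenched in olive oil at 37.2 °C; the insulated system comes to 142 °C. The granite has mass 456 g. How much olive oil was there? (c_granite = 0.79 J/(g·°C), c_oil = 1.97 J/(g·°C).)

m ≈ 244 g

Setting the total heat transfer to zero:
456·0.79·(142 − 282) + m·1.97·(142 − 37.2) = 0
206.46 m = 50434
m = 50434/206.46 ≈ 244.3 g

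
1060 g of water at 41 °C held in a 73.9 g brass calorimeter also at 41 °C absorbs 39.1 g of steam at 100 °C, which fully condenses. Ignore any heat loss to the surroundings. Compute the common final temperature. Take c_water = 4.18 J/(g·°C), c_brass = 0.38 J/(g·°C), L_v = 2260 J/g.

Energy conservation, ΣQ = 0:
steam→water at 100 °C releases m L_v = 39.1·2260 = 88366
  condensate cools 100→T: 39.1·4.18·(T − 100) = 163.44(T − 100)
  original water: 4430.8(T − 41)
  cup: 28.08(T − 41)
4622.3 T = 88366 + 16344 + 182814 = 287524
T ≈ 62.20 °C, under the boiling point, so the assumption holds.

T_f ≈ 62.2 °C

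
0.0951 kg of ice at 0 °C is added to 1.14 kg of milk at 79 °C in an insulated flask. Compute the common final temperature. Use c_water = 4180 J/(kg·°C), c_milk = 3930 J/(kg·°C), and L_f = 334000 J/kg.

T_f ≈ 66.0 °C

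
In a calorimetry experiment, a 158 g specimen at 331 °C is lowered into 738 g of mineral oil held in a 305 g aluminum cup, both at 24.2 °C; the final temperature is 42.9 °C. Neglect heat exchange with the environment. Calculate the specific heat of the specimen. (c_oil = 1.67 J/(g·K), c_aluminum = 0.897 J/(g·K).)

c ≈ 0.619 J/(g·K)

Net heat exchanged in the isolated system is zero:
158·c·(42.9 − 331) + 738·1.67·(42.9 − 24.2) + 305·0.897·(42.9 − 24.2) = 0
-45520 c = -28163
c = -28163/-45520 ≈ 0.6187 J/(g·K)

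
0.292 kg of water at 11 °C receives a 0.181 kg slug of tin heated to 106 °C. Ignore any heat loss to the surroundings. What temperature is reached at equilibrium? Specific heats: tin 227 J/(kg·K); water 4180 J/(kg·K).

T_f ≈ 14.1 °C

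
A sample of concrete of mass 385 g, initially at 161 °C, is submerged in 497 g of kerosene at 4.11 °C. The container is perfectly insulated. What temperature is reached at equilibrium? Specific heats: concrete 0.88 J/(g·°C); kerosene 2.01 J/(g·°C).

T_f ≈ 43.8 °C

|Q_concrete| = |Q_kerosene|:
385×0.88×(161 − T) = 497×2.01×(T − 4.11)
338.8(161 − T) = 998.97(T − 4.11)
1337.8 T = 58653  ⇒  T ≈ 43.84 °C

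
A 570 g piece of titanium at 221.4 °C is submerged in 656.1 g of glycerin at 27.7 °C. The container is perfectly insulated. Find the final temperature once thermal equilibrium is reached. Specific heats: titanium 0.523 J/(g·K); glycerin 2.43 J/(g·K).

Conservation of energy gives ΣQ = 0:
570*0.523*(T − 221.4) + 656.1*2.43*(T − 27.7) = 0
1892.4 T = 110164
T = 110164/1892.4 ≈ 58.21 °C

T_f ≈ 58.2 °C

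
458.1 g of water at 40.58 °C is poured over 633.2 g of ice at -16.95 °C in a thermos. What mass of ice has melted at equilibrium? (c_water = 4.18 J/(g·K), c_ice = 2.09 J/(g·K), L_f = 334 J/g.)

Cooling the water to 0 °C releases 458.1×4.18×40.58 = 77705 J.
Of that, 633.2×2.09×16.95 = 22431 J goes to bring the ice to 0 °C, leaving 55274 J.
To melt every bit of ice: 633.2×334 = 211489 J.
That's not enough to melt it all — equilibrium is at 0 °C with ice remaining.
m_melt = 55274 / L_f = 165.5 g.

m_melted ≈ 165 g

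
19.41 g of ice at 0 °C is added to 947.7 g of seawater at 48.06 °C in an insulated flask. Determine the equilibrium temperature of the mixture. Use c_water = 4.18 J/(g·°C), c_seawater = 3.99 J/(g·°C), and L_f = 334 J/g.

Energy balance with sensible and latent terms:
fusion: m_ice L_f = 19.41·334 = 6482.9; warm the meltwater: 81.13 T; seawater: 3781.3(T − 48.06)
3862.5 T = 181730 − 6482.9 = 175247
T ≈ 45.37 °C (positive, so assuming full melt was valid).

T_f ≈ 45.4 °C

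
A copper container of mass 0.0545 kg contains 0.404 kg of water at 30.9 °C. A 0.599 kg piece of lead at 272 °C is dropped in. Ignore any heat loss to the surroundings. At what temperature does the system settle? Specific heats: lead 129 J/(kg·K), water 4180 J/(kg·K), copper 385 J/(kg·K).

T_f ≈ 41.3 °C

Setting the total heat transfer to zero:
0.599·129·(T − 272) + 0.404·4180·(T − 30.9) + 0.0545·385·(T − 30.9) = 0
77.27(T − 272) + 1688.7(T − 30.9) + 20.98(T − 30.9) = 0
1787 T = 73848
T = 73848 / 1787 = 41.3 °C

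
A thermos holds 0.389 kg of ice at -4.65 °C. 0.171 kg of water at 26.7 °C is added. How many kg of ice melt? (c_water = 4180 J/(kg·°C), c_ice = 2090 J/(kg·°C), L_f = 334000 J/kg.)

m_melted ≈ 0.0458 kg

Cooling the water to 0 °C releases 0.171×4180×26.7 = 19085 J.
Warming the ice to 0 °C takes 0.389×2090×4.65 = 3780.5 J, leaving 15304 J for melting.
To melt every bit of ice: 0.389×334000 = 129926 J.
15304 J < 129926 J, so only part of the ice melts and the system sits at 0 °C.
Mass melted = 15304/334000 ≈ 0.04582 kg.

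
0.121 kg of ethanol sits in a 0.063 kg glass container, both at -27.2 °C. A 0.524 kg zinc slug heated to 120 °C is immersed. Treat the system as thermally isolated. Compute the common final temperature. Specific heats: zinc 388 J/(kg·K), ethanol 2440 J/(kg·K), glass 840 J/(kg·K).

T_f ≈ 27.1 °C

T_f is the heat-capacity-weighted average of the initial temperatures:
T_f = (203.31×120 + 295.24×(-27.2) + 52.92×(-27.2)) / (203.31 + 295.24 + 52.92)
    = 14927 / 551.47 ≈ 27.07 °C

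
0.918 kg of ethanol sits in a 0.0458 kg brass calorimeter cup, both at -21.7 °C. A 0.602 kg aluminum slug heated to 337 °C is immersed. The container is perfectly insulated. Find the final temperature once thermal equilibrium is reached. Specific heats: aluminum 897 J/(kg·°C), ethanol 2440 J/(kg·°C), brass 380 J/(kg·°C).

T_f ≈ 47.5 °C

T_f is the heat-capacity-weighted average of the initial temperatures:
T_f = (539.99×337 + 2239.9×(-21.7) + 17.4×(-21.7)) / (539.99 + 2239.9 + 17.4)
    = 132994 / 2797.3 ≈ 47.54 °C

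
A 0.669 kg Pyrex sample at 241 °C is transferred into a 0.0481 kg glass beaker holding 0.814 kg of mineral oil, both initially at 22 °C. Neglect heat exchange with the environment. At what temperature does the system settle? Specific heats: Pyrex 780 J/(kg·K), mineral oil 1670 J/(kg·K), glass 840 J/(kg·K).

T_f ≈ 81.5 °C

Energy conservation, ΣQ = 0:
0.669×780×(T − 241) + 0.814×1670×(T − 22) + 0.0481×840×(T − 22) = 0
1921.6 T = 156554
T ≈ 81.47 °C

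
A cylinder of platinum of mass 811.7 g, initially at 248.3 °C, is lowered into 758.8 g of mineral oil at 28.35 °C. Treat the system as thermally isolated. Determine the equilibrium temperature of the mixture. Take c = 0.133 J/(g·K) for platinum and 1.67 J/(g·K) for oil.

T_f ≈ 45.6 °C

Energy conservation, ΣQ = 0:
811.7*0.133*(T − 248.3) + 758.8*1.67*(T − 28.35) = 0
107.96(T − 248.3) + 1267.2(T − 28.35) = 0
1375.2 T = 62731
T ≈ 45.62 °C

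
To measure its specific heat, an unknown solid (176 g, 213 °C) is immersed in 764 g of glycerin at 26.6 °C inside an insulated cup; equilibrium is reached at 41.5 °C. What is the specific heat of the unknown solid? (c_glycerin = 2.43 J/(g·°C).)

Heat gained plus heat lost sum to zero:
176×c×(41.5 − 213) + 764×2.43×(41.5 − 26.6) = 0
-30184 c = -27662
c = -27662/-30184 ≈ 0.9165 J/(g·°C)

c ≈ 0.916 J/(g·°C)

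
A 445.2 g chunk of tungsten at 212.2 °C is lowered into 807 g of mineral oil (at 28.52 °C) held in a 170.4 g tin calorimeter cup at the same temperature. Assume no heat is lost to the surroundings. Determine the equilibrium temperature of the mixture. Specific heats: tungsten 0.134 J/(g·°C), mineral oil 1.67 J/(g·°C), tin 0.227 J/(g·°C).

T_f ≈ 36.1 °C

Net heat exchanged in the isolated system is zero:
445.2*0.134*(T − 212.2) + 807*1.67*(T − 28.52) + 170.4*0.227*(T − 28.52) = 0
59.66(T − 212.2) + 1347.7(T − 28.52) + 38.68(T − 28.52) = 0
1446 T = 52198
T = 52198 / 1446 = 36.1 °C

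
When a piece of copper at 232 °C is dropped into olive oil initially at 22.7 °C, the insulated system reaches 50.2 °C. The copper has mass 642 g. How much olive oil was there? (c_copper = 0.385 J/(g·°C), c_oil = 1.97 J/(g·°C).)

Heat gained plus heat lost sum to zero:
642·0.385·(50.2 − 232) + m·1.97·(50.2 − 22.7) = 0
54.18 m = 44936
m = 44936/54.18 ≈ 829.5 g

m ≈ 829 g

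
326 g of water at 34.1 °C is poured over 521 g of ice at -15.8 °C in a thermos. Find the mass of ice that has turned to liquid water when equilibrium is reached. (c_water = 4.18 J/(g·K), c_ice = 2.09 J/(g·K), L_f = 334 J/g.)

m_melted ≈ 87.6 g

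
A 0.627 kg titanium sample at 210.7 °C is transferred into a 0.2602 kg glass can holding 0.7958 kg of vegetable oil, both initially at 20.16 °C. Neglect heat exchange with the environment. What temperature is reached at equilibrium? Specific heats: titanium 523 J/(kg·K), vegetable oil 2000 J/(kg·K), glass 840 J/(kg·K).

T_f ≈ 49.4 °C

With ΣQ=0 the equilibrium temperature is the m·c-weighted mean:
T_f = (327.92×210.7 + 1591.6×20.16 + 218.57×20.16) / (327.92 + 1591.6 + 218.57)
    = 105586 / 2138.1 ≈ 49.38 °C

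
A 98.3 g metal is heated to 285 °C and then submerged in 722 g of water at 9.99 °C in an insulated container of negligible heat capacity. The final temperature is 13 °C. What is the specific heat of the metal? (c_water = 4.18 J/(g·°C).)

c ≈ 0.34 J/(g·°C)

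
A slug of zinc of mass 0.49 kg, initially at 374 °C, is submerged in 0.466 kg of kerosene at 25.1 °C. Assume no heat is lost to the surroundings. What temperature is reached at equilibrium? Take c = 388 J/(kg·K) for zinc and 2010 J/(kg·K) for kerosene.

T_f ≈ 84.0 °C

Net heat exchanged in the isolated system is zero:
0.49*388*(T − 374) + 0.466*2010*(T − 25.1) = 0
(190.12 + 936.66) T = 190.12*374 + 936.66*25.1
T ≈ 83.97 °C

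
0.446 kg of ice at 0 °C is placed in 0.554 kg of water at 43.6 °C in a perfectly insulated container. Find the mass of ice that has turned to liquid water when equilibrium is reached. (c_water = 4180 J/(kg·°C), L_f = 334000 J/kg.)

Cooling the water to 0 °C releases 0.554·4180·43.6 = 100965 J.
Fully melting the ice requires m_ice L_f = 0.446·334000 = 148964 J.
That's not enough to melt it all — equilibrium is at 0 °C with ice remaining.
Mass melted = 100965/334000 ≈ 0.3023 kg.

m_melted ≈ 0.302 kg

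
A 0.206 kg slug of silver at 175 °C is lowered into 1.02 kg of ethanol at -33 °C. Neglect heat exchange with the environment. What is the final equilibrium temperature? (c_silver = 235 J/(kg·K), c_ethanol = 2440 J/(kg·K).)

Conservation of energy gives ΣQ = 0:
0.206×235×(T − 175) + 1.02×2440×(T − (-33)) = 0
(48.41 + 2488.8) T = 48.41×175 + 2488.8×(-33)
T = -73659/2537.2 ≈ -29.03 °C

T_f ≈ -29.0 °C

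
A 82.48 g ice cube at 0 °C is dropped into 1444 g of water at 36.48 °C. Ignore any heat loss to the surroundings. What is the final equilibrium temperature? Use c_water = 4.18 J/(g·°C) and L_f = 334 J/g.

Energy conservation, ΣQ = 0:
latent heat to melt: 82.48·334 = 27548
  warm the meltwater: 344.77 T
  water cools: 1444·4.18·(T − 36.48) = 6035.9(T − 36.48)
6380.7 T = 220190 − 27548 = 192642
T ≈ 30.19 °C. Since T > 0 °C, the all-ice-melts assumption holds.

T_f ≈ 30.2 °C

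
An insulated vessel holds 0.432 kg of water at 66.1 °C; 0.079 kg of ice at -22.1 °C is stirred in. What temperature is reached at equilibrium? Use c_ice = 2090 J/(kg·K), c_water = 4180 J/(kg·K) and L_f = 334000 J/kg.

Heat gained plus heat lost sum to zero:
warm ice to 0 °C: 0.079×2090×(0 − (-22.1)) = 3648.9; latent heat to melt: 0.079×334000 = 26386; warm the meltwater: 330.22 T; water cools: 0.432×4180×(T − 66.1) = 1805.8(T − 66.1)
2136 T = 119361 − 30035 = 89326
T ≈ 41.82 °C. Since T > 0 °C, the all-ice-melts assumption holds.

T_f ≈ 41.8 °C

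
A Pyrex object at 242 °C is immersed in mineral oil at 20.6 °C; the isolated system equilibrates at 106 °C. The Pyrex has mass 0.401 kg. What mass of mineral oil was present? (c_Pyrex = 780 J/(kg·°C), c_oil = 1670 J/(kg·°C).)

|Q_Pyrex| = |Q_oil|:
0.401×780×(242 − 106) = m×1670×(106 − 20.6)
142618 m = 42538  ⇒  m ≈ 0.2983 kg

m ≈ 0.298 kg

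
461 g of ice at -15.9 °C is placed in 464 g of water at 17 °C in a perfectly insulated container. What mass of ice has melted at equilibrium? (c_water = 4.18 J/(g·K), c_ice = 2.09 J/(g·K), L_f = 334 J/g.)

Heat available from the water dropping to 0 °C: 464×4.18×17 = 32972 J.
Warming the ice to 0 °C takes 461×2.09×15.9 = 15319 J, leaving 17652 J for melting.
Melting all 461 g of ice would need 461×334 = 153974 J.
Since 17652 < 153974 J, not all the ice melts; equilibrium is at 0 °C.
Mass melted = 17652/334 ≈ 52.85 g.

m_melted ≈ 52.9 g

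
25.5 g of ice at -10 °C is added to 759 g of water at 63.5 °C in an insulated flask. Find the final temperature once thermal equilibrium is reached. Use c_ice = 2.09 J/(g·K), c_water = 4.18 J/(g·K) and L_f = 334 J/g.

T_f ≈ 58.7 °C

Conservation of energy gives ΣQ = 0:
warm ice to 0 °C: 25.5·2.09·(0 − (-10)) = 532.95
  fusion: m_ice L_f = 25.5·334 = 8517
  warm the meltwater: 106.59 T
  water cools: 759·4.18·(T − 63.5) = 3172.6(T − 63.5)
3279.2 T = 201461 − 9050 = 192411
T ≈ 58.68 °C. Since T > 0 °C, the all-ice-melts assumption holds.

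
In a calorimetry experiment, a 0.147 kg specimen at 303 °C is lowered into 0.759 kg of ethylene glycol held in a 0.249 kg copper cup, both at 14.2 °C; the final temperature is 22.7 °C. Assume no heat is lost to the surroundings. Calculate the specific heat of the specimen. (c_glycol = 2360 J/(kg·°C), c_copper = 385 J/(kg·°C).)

Setting the total heat transfer to zero:
0.147×c×(22.7 − 303) + 0.759×2360×(22.7 − 14.2) + 0.249×385×(22.7 − 14.2) = 0
-41.2 c = -16040
c = -16040/-41.2 ≈ 389.3 J/(kg·°C)

c ≈ 389 J/(kg·°C)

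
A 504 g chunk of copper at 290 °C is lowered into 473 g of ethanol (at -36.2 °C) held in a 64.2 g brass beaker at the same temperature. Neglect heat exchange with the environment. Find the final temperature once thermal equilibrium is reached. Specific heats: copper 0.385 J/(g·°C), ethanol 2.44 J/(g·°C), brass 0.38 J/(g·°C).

T_f ≈ 9.9 °C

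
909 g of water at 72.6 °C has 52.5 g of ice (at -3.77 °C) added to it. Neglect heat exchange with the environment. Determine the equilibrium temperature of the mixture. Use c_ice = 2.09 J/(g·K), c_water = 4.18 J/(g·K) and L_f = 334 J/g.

T_f ≈ 64.2 °C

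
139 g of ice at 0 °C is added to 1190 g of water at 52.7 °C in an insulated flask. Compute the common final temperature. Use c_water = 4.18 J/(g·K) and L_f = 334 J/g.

Energy conservation, ΣQ = 0:
latent heat to melt: 139×334 = 46426; warm the meltwater: 581.02 T; water cools: 1190×4.18×(T − 52.7) = 4974.2(T − 52.7)
5555.2 T = 262140 − 46426 = 215714
T ≈ 38.83 °C (positive, so assuming full melt was valid).

T_f ≈ 38.8 °C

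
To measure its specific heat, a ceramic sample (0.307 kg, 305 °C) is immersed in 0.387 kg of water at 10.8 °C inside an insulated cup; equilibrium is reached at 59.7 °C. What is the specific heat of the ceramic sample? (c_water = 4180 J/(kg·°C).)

c ≈ 1050 J/(kg·°C)

Conservation of energy gives ΣQ = 0:
0.307×c×(59.7 − 305) + 0.387×4180×(59.7 − 10.8) = 0
-75.31 c = -79104
c = -79104/-75.31 ≈ 1050 J/(kg·°C)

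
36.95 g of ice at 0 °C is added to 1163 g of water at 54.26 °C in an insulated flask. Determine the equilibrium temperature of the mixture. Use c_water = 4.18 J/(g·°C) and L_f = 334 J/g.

T_f ≈ 50.1 °C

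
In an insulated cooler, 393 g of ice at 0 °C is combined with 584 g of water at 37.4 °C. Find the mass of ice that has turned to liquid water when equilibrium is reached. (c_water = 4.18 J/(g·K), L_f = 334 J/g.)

m_melted ≈ 273 g

Cooling the water to 0 °C releases 584×4.18×37.4 = 91298 J.
To melt every bit of ice: 393×334 = 131262 J.
Since 91298 < 131262 J, not all the ice melts; equilibrium is at 0 °C.
m_melted×334 = 91298  ⇒  m_melted ≈ 273.3 g.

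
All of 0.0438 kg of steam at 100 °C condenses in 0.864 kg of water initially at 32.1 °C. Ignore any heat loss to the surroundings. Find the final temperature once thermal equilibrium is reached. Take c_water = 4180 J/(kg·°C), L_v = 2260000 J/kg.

Let T be the final temperature. ΣQ_i = 0:
condense steam: −0.0438·2260000 = −98988
  condensed water 100 °C→T: 183.08(T − 100)
  original water: 3611.5(T − 32.1)
3794.6 T = 98988 + 18308 + 115930 = 233226
T ≈ 61.46 °C, under the boiling point, so the assumption holds.

T_f ≈ 61.5 °C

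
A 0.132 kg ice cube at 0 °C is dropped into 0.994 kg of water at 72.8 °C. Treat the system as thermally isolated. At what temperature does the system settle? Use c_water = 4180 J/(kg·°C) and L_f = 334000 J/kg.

T_f ≈ 54.9 °C

Setting the total heat transfer to zero:
fusion: m_ice L_f = 0.132·334000 = 44088
  meltwater 0→T: 0.132·4180·T = 551.76 T
  water cools: 0.994·4180·(T − 72.8) = 4154.9(T − 72.8)
4706.7 T = 302478 − 44088 = 258390
T ≈ 54.90 °C (positive, so assuming full melt was valid).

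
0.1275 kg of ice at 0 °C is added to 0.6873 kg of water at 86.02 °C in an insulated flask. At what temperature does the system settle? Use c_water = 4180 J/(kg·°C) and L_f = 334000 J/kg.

Net heat exchanged in the isolated system is zero:
latent heat to melt: 0.1275×334000 = 42585
  warm the meltwater: 532.95 T
  water cools: 0.6873×4180×(T − 86.02) = 2872.9(T − 86.02)
3405.9 T = 247128 − 42585 = 204543
T ≈ 60.06 °C — above 0 °C, consistent with complete melting.

T_f ≈ 60.1 °C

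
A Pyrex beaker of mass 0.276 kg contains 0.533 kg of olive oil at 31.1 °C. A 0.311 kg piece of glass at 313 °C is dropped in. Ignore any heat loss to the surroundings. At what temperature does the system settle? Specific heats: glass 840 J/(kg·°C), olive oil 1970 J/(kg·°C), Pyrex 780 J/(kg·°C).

T_f ≈ 79.3 °C

Net heat exchanged in the isolated system is zero:
0.311×840×(T − 313) + 0.533×1970×(T − 31.1) + 0.276×780×(T − 31.1) = 0
261.24(T − 313) + 1050(T − 31.1) + 215.28(T − 31.1) = 0
(261.24 + 1050 + 215.28) T = 261.24×313 + 1050×31.1 + 215.28×31.1
T = 121119/1526.5 ≈ 79.34 °C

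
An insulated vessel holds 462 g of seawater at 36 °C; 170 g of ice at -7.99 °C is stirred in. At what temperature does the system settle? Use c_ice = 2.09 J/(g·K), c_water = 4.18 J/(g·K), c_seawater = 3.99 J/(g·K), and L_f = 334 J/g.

Net heat exchanged in the isolated system is zero:
warm ice to 0 °C: 170×2.09×(0 − (-7.99)) = 2838.8; latent heat to melt: 170×334 = 56780; warm the meltwater: 710.6 T; seawater: 1843.4(T − 36)
2554 T = 66362 − 59619 = 6742.8
T ≈ 2.64 °C — above 0 °C, consistent with complete melting.

T_f ≈ 2.6 °C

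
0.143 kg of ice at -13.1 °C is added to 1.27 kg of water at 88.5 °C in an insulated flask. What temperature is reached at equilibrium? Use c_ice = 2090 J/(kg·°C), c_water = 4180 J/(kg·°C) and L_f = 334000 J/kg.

T_f ≈ 70.8 °C

Sum of m c ΔT and latent-heat terms is zero:
warm ice to 0 °C: 0.143·2090·(0 − (-13.1)) = 3915.2; fusion: m_ice L_f = 0.143·334000 = 47762; warm the meltwater: 597.74 T; water: 5308.6(T − 88.5)
5906.3 T = 469811 − 51677 = 418134
T ≈ 70.79 °C — above 0 °C, consistent with complete melting.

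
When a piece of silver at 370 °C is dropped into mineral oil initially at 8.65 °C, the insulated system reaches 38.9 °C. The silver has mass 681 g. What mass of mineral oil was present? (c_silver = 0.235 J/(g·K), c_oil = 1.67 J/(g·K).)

m ≈ 1050 g

|Q_silver| = |Q_oil|:
681×0.235×(370 − 38.9) = m×1.67×(38.9 − 8.65)
50.52 m = 52988  ⇒  m ≈ 1049 g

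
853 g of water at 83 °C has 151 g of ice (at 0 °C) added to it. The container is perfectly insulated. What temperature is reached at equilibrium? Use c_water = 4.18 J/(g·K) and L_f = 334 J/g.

Energy conservation, ΣQ = 0:
latent heat to melt: 151·334 = 50434
  meltwater 0→T: 151·4.18·T = 631.18 T
  water: 3565.5(T − 83)
4196.7 T = 295940 − 50434 = 245506
T ≈ 58.50 °C (positive, so assuming full melt was valid).

T_f ≈ 58.5 °C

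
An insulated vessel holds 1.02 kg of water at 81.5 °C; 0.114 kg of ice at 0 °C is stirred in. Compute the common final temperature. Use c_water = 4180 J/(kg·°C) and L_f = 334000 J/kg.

Heat gained plus heat lost sum to zero:
latent heat to melt: 0.114·334000 = 38076
  warm the meltwater: 476.52 T
  water cools: 1.02·4180·(T − 81.5) = 4263.6(T − 81.5)
4740.1 T = 347483 − 38076 = 309407
T ≈ 65.27 °C — above 0 °C, consistent with complete melting.

T_f ≈ 65.3 °C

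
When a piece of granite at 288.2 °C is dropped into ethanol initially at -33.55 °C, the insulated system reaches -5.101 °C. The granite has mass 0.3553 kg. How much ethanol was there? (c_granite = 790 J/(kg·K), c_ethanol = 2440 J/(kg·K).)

m ≈ 1.19 kg

Heat lost by the granite = heat gained by the ethanol:
0.3553×790×(288.2 − -5.101) = m×2440×(-5.101 − (-33.55))
69416 m = 82326  ⇒  m ≈ 1.186 kg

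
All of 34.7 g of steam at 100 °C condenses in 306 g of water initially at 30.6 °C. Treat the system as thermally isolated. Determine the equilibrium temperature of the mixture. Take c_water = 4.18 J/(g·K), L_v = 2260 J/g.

T_f ≈ 92.7 °C

Energy balance with sensible and latent terms:
latent heat released on condensation: 34.7·2260 = 78422
  condensate cools 100→T: 34.7·4.18·(T − 100) = 145.05(T − 100)
  original water: 1279.1(T − 30.6)
1424.1 T = 78422 + 14505 + 39140 = 132066
T ≈ 92.74 °C (< 100 °C, so full condensation is consistent).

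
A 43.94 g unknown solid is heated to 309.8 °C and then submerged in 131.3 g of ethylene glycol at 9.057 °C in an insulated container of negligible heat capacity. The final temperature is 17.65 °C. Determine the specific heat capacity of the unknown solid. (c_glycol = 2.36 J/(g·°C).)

c ≈ 0.207 J/(g·°C)

Heat lost by the unknown solid = heat gained by the glycol:
43.94×c×(309.8 − 17.65) = 131.3×2.36×(17.65 − 9.057)
12837 c = 2662.7  ⇒  c ≈ 0.2074 J/(g·°C)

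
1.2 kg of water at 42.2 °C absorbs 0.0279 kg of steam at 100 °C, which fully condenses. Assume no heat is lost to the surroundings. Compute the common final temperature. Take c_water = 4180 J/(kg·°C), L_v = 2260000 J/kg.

T_f ≈ 55.8 °C

Let T be the final temperature. ΣQ_i = 0:
steam→water at 100 °C releases m L_v = 0.0279×2260000 = 63054; condensed water 100 °C→T: 116.62(T − 100); original water: 5016(T − 42.2)
5132.6 T = 63054 + 11662 + 211675 = 286391
T ≈ 55.80 °C, under the boiling point, so the assumption holds.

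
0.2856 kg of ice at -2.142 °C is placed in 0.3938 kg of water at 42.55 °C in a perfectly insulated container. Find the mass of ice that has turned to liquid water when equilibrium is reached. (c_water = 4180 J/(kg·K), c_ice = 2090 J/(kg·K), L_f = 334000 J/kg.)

Heat available from the water dropping to 0 °C: 0.3938·4180·42.55 = 70041 J.
Of that, 0.2856·2090·2.142 = 1278.6 J goes to bring the ice to 0 °C, leaving 68762 J.
Melting all 0.2856 kg of ice would need 0.2856·334000 = 95390 J.
68762 J < 95390 J, so only part of the ice melts and the system sits at 0 °C.
Mass melted = 68762/334000 ≈ 0.2059 kg.

m_melted ≈ 0.206 kg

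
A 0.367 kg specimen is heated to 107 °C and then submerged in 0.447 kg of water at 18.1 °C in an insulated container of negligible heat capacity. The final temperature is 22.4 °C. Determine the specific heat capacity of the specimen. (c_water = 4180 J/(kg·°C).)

c ≈ 259 J/(kg·°C)

m_s c (T_s − T_f) = m_water c_water (T_f − T_0):
0.367·c·(107 − 22.4) = 0.447·4180·(22.4 − 18.1)
31.05 c = 8034.4  ⇒  c ≈ 258.8 J/(kg·°C)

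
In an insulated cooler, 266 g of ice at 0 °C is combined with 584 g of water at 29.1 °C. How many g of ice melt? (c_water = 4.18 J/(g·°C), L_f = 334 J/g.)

m_melted ≈ 213 g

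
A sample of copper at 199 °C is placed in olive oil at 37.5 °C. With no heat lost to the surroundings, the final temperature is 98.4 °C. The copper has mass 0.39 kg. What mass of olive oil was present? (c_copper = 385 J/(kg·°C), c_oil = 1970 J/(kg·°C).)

Let T be the final temperature. ΣQ_i = 0:
0.39·385·(98.4 − 199) + m·1970·(98.4 − 37.5) = 0
119973 m = 15105
m = 15105/119973 ≈ 0.1259 kg

m ≈ 0.126 kg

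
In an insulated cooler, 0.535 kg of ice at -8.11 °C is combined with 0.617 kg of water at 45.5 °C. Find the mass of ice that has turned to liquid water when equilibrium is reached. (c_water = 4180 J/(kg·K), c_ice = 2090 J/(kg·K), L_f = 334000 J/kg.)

m_melted ≈ 0.324 kg

Water can give up m c ΔT = 0.617×4180×45.5 = 117347 J before reaching 0 °C.
Of that, 0.535×2090×8.11 = 9068.2 J goes to bring the ice to 0 °C, leaving 108279 J.
Fully melting the ice requires m_ice L_f = 0.535×334000 = 178690 J.
Since 108279 < 178690 J, not all the ice melts; equilibrium is at 0 °C.
Mass melted = 108279/334000 ≈ 0.3242 kg.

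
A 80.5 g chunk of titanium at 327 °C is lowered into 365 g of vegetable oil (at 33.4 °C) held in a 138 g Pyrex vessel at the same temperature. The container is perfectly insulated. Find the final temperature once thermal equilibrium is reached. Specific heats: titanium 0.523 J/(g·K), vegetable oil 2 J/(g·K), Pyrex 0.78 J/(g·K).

Setting the total heat transfer to zero:
80.5*0.523*(T − 327) + 365*2*(T − 33.4) + 138*0.78*(T − 33.4) = 0
42.1(T − 327) + 730(T − 33.4) + 107.64(T − 33.4) = 0
(42.1 + 730 + 107.64) T = 42.1*327 + 730*33.4 + 107.64*33.4
T = 41744/879.74 ≈ 47.45 °C

T_f ≈ 47.5 °C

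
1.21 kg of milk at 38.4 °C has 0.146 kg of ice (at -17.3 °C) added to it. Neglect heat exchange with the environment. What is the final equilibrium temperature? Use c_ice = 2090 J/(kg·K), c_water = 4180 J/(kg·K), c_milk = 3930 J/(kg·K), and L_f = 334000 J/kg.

T_f ≈ 24.0 °C

Energy conservation, ΣQ = 0:
warm ice to 0 °C: 0.146·2090·(0 − (-17.3)) = 5278.9; melt ice: 0.146·334000 = 48764; warm the meltwater: 610.28 T; milk: 4755.3(T − 38.4)
5365.6 T = 182604 − 54043 = 128561
T ≈ 23.96 °C. Since T > 0 °C, the all-ice-melts assumption holds.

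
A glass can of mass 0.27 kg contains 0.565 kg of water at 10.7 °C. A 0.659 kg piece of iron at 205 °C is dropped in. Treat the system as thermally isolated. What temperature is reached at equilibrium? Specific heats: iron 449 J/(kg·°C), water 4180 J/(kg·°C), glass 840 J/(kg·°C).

Net heat exchanged in the isolated system is zero:
0.659·449·(T − 205) + 0.565·4180·(T − 10.7) + 0.27·840·(T − 10.7) = 0
(295.89 + 2361.7 + 226.8) T = 295.89·205 + 2361.7·10.7 + 226.8·10.7
T = 88355 / 2884.4 = 30.6 °C

T_f ≈ 30.6 °C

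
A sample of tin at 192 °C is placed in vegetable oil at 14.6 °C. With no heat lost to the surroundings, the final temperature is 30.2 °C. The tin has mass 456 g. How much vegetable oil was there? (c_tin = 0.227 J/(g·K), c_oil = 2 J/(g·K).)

Heat lost by the tin = heat gained by the oil:
456×0.227×(192 − 30.2) = m×2×(30.2 − 14.6)
31.2 m = 16748  ⇒  m ≈ 536.8 g

m ≈ 537 g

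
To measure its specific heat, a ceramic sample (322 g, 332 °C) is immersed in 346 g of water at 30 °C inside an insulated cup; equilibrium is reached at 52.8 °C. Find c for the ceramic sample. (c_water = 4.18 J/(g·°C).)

c ≈ 0.367 J/(g·°C)

m_s c (T_s − T_f) = m_water c_water (T_f − T_0):
322·c·(332 − 52.8) = 346·4.18·(52.8 − 30)
89902 c = 32975  ⇒  c ≈ 0.3668 J/(g·°C)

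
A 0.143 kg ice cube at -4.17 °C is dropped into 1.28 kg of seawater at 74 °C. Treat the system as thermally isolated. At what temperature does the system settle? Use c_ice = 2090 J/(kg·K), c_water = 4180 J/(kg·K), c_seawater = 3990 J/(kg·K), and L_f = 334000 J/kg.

T_f ≈ 57.7 °C

Sum of m c ΔT and latent-heat terms is zero:
warm ice to 0 °C: 0.143×2090×(0 − (-4.17)) = 1246.3; melt ice: 0.143×334000 = 47762; warm the meltwater: 597.74 T; seawater cools: 1.28×3990×(T − 74) = 5107.2(T − 74)
5704.9 T = 377933 − 49008 = 328925
T ≈ 57.66 °C. Since T > 0 °C, the all-ice-melts assumption holds.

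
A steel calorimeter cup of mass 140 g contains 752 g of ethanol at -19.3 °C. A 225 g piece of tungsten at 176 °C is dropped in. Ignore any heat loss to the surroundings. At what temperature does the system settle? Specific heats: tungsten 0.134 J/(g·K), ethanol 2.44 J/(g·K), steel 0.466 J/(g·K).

With ΣQ=0 the equilibrium temperature is the m·c-weighted mean:
T_f = (30.15×176 + 1834.9×(-19.3) + 65.24×(-19.3)) / (30.15 + 1834.9 + 65.24)
    = -31366 / 1930.3 ≈ -16.25 °C

T_f ≈ -16.2 °C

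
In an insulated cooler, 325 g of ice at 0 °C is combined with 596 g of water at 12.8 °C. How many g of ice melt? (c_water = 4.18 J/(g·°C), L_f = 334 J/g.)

Water can give up m c ΔT = 596×4.18×12.8 = 31888 J before reaching 0 °C.
Melting all 325 g of ice would need 325×334 = 108550 J.
Since 31888 < 108550 J, not all the ice melts; equilibrium is at 0 °C.
m_melted×334 = 31888  ⇒  m_melted ≈ 95.47 g.

m_melted ≈ 95.5 g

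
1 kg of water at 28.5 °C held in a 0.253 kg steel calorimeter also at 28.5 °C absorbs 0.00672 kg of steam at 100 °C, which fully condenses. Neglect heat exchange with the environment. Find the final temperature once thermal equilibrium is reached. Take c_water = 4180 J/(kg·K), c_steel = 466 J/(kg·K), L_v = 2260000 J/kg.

Setting the total heat transfer to zero:
condense steam: −0.00672×2260000 = −15187
  condensate cools 100→T: 0.00672×4180×(T − 100) = 28.09(T − 100)
  water warms: 1×4180×(T − 28.5) = 4180(T − 28.5)
  steel cup: 0.253×466×(T − 28.5) = 117.9(T − 28.5)
4326 T = 15187 + 2809 + 122490 = 140486
T ≈ 32.47 °C, under the boiling point, so the assumption holds.

T_f ≈ 32.5 °C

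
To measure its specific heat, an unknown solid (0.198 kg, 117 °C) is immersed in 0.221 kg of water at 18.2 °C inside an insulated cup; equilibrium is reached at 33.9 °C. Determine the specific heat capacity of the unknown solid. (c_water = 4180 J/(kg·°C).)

c ≈ 881 J/(kg·°C)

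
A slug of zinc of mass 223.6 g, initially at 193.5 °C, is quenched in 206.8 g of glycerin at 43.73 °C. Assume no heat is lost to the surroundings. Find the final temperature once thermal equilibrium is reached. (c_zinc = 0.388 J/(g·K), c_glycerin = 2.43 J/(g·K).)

T_f ≈ 65.8 °C

Taking heat into each body as positive, Σ m c ΔT = 0:
223.6·0.388·(T − 193.5) + 206.8·2.43·(T − 43.73) = 0
86.76(T − 193.5) + 502.52(T − 43.73) = 0
(86.76 + 502.52) T = 86.76·193.5 + 502.52·43.73
T = 38763 / 589.28 = 65.8 °C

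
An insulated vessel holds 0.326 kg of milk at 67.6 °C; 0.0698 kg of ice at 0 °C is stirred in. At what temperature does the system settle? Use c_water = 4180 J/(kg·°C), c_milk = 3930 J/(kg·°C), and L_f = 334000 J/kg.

T_f ≈ 40.2 °C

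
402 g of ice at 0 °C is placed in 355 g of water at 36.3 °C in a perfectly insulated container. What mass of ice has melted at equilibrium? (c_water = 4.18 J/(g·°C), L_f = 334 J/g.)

m_melted ≈ 161 g

Heat available from the water dropping to 0 °C: 355×4.18×36.3 = 53866 J.
To melt every bit of ice: 402×334 = 134268 J.
53866 J < 134268 J, so only part of the ice melts and the system sits at 0 °C.
Mass melted = 53866/334 ≈ 161.3 g.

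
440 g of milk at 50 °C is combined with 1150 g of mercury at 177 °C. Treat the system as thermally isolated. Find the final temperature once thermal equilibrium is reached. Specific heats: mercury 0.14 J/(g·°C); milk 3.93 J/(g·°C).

T_f ≈ 60.8 °C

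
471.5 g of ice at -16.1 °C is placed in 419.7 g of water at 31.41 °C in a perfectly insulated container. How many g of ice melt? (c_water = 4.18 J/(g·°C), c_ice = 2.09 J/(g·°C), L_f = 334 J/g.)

m_melted ≈ 117 g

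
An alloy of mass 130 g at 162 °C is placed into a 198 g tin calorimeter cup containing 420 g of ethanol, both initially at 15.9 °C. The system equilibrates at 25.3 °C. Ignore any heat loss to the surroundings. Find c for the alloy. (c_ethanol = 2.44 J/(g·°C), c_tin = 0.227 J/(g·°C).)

Taking heat into each body as positive, Σ m c ΔT = 0:
130·c·(25.3 − 162) + 420·2.44·(25.3 − 15.9) + 198·0.227·(25.3 − 15.9) = 0
-17771 c = -10056
c = -10056/-17771 ≈ 0.5658 J/(g·°C)

c ≈ 0.566 J/(g·°C)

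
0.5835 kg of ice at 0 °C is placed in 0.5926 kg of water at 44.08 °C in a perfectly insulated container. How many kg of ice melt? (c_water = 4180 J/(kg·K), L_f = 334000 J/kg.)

m_melted ≈ 0.327 kg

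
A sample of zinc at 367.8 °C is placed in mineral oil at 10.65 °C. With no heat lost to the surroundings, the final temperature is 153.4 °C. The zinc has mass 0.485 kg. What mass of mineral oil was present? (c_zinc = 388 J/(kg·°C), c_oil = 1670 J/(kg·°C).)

m ≈ 0.169 kg

|Q_zinc| = |Q_oil|:
0.485·388·(367.8 − 153.4) = m·1670·(153.4 − 10.65)
238392 m = 40346  ⇒  m ≈ 0.1692 kg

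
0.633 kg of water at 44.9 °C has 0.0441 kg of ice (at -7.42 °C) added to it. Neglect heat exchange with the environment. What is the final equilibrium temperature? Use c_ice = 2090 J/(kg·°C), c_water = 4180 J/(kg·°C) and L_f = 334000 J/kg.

T_f ≈ 36.5 °C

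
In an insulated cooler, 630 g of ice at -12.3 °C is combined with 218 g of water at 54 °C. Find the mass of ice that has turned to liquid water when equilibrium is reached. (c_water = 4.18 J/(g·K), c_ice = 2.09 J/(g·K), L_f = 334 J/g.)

m_melted ≈ 98.8 g

Cooling the water to 0 °C releases 218×4.18×54 = 49207 J.
Warming the ice to 0 °C takes 630×2.09×12.3 = 16195 J, leaving 33012 J for melting.
Melting all 630 g of ice would need 630×334 = 210420 J.
That's not enough to melt it all — equilibrium is at 0 °C with ice remaining.
m_melted×334 = 33012  ⇒  m_melted ≈ 98.84 g.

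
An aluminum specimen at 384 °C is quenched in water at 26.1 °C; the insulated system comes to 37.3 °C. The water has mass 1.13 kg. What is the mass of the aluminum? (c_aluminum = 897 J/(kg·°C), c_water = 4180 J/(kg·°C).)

Setting the total heat transfer to zero:
m·897·(37.3 − 384) + 1.13·4180·(37.3 − 26.1) = 0
-310990 m = -52902
m = -52902/-310990 ≈ 0.1701 kg

m ≈ 0.17 kg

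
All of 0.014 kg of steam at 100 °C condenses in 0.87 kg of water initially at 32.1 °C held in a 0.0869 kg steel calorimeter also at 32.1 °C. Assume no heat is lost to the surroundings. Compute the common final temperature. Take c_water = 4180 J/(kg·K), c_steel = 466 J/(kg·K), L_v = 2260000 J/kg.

T_f ≈ 41.6 °C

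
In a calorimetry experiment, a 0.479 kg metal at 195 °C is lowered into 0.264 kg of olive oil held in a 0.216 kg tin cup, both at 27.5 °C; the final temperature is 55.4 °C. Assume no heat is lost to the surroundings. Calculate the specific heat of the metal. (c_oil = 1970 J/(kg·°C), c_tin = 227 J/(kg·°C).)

c ≈ 237 J/(kg·°C)

Let T be the final temperature. ΣQ_i = 0:
0.479×c×(55.4 − 195) + 0.264×1970×(55.4 − 27.5) + 0.216×227×(55.4 − 27.5) = 0
-66.87 c = -15878
c = -15878/-66.87 ≈ 237.5 J/(kg·°C)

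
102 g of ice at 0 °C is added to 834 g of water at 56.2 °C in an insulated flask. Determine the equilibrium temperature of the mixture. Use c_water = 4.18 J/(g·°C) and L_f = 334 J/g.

T_f ≈ 41.4 °C

Heat gained plus heat lost sum to zero:
fusion: m_ice L_f = 102×334 = 34068
  warm the meltwater: 426.36 T
  water cools: 834×4.18×(T − 56.2) = 3486.1(T − 56.2)
3912.5 T = 195920 − 34068 = 161852
T ≈ 41.37 °C — above 0 °C, consistent with complete melting.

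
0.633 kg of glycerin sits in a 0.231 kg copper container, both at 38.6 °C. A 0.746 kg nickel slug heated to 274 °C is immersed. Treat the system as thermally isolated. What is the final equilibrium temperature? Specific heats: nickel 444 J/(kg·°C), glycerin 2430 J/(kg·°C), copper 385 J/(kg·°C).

T_f = Σ m_i c_i T_i / Σ m_i c_i:
T_f = (331.22×274 + 1538.2×38.6 + 88.94×38.6) / (331.22 + 1538.2 + 88.94)
    = 153562 / 1958.3 ≈ 78.41 °C

T_f ≈ 78.4 °C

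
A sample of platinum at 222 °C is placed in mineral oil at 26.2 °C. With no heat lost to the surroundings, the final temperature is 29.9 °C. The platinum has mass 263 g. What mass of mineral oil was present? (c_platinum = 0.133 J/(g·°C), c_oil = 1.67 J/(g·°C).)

Energy conservation, ΣQ = 0:
263×0.133×(29.9 − 222) + m×1.67×(29.9 − 26.2) = 0
6.179 m = 6719.5
m = 6719.5/6.179 ≈ 1087 g

m ≈ 1090 g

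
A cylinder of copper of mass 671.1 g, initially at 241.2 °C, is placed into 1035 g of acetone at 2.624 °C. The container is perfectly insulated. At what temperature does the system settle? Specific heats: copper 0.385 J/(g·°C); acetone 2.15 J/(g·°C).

T_f ≈ 27.4 °C

|Q_copper| = |Q_acetone|:
671.1·0.385·(241.2 − T) = 1035·2.15·(T − 2.624)
258.37(241.2 − T) = 2225.2(T − 2.624)
2483.6 T = 68159  ⇒  T ≈ 27.44 °C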